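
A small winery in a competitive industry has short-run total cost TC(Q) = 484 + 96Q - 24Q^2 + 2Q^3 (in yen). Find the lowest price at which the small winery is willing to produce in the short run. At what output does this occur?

The firm shuts down when price falls below the minimum of average variable cost. AVC = VC/Q = 96 - 24Q + 2Q^2.
At the minimum of AVC, MC = AVC. MC = 96 - 48Q + 6Q^2; setting MC = AVC gives 4Q^2 - 24Q = 0, so Q = 6. min AVC = 24.
For P < ¥24 the firm produces nothing.

¥24 per unit, at Q = 6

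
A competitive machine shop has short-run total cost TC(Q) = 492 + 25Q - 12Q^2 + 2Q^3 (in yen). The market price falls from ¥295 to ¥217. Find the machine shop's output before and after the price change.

Output falls from 9 to 8

MC = 25 - 24Q + 6Q^2; the shutdown threshold is min AVC = ¥7 (at Q = 3).
At P = ¥295 ≥ min AVC, set P = MC on the rising branch: Q = 9.
At P = ¥217 ≥ min AVC, set P = MC: Q = 8. The firm stays open but cuts output.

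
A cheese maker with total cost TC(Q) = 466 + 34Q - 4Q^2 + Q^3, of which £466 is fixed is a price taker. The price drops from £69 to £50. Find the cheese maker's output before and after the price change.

AVC = 34 - 4Q + Q^2, minimized at Q = 2 where min AVC = £30. MC = 34 - 8Q + 3Q^2.
At P = £69 ≥ min AVC, set P = MC on the rising branch: Q = 5.
At P = £50 ≥ min AVC, set P = MC: Q = 4. The firm stays open but cuts output.

Output falls from 5 to 4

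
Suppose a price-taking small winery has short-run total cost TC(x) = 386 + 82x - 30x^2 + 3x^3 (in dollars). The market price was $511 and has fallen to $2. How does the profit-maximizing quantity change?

Output falls from 11 to 0 (the firm shuts down)

MC = 82 - 60x + 9x^2; the shutdown threshold is min AVC = $7 (at x = 5).
At P = $511 ≥ min AVC, set P = MC on the rising branch: x = 11.
At P = $2 < min AVC = $7, price no longer covers variable cost at any output, so the firm shuts down: x = 0.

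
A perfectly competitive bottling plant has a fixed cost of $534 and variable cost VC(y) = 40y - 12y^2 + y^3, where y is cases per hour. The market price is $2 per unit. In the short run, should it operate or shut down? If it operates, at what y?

From TC, MC = TC'(y) = 40 - 24y + 3y^2 and AVC = VC/y = 40 - 12y + y^2.
AVC hits its minimum where MC = AVC, at y = 6, giving min AVC = 40 - 12·6 + 6^2 = $4.
Since P = $2 < min AVC = $4, price fails to cover variable cost at any output.
The firm minimizes its loss by shutting down and losing only its fixed cost of $534.

Shut down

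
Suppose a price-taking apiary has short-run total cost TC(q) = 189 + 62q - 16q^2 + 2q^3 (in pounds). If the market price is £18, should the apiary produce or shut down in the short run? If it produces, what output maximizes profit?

From TC, MC = TC'(q) = 62 - 32q + 6q^2 and AVC = VC/q = 62 - 16q + 2q^2.
The AVC parabola has its vertex at q = 16/4 = 4, where AVC = 62 - 16·4 + 2·4^2 = £30.
With P < min AVC (£18 < £30), every unit sold adds to the loss.
The firm minimizes its loss by shutting down and losing only its fixed cost of £189.

Shut down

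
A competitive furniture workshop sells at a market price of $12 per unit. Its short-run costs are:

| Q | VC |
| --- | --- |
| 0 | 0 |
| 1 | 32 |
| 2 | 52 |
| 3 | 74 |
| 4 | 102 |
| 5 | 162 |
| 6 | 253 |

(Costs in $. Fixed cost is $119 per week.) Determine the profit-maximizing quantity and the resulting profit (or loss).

Q = 0 (shut down); profit = -$119

Tabulate TR − TC: Q=0: -119; Q=1: -139; Q=2: -147; Q=3: -157; Q=4: -173; Q=5: -221; Q=6: -300.
Profit is highest at Q = 0. Equivalently, the lowest AVC in the table is 74/3 ≈ $24.67 at Q = 3, and P = $12 falls below it — price never covers variable cost, so the firm shuts down and loses only its fixed cost.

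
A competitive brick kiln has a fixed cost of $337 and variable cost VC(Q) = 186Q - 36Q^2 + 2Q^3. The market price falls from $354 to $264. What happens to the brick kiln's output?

MC = 186 - 72Q + 6Q^2; the shutdown threshold is min AVC = $24 (at Q = 9).
With P = $354 above the shutdown price, P = MC gives Q = 14.
At P = $264 ≥ min AVC, set P = MC: Q = 13. The firm stays open but cuts output.

Output falls from 14 to 13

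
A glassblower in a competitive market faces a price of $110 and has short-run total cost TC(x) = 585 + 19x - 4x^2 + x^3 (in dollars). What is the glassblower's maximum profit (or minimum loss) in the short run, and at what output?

AVC = 19 - 4x + x^2 has its minimum $15 at x = 2; price $110 clears that bar, so the firm operates.
MC = 19 - 8x + 3x^2. Setting P = MC and taking the root on the rising branch gives x* = 7.
TR = 110·7 = 770. TC = 585 + 280 = 865. Profit = 770 − 865 = -$95.
That loss of $95 beats the $585 the firm would lose by shutting down; producing recovers $490 of fixed cost.

Profit = -$95 at x = 7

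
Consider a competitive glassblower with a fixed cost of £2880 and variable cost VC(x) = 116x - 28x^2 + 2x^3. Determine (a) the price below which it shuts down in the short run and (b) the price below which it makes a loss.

AVC = 116 - 28x + 2x^2; minimized at x = 7, giving min AVC = £18. That is the shutdown price.
ATC = 2880/x + 116 - 28x + 2x^2. Setting dATC/dx = −2880/x^2 − 28 + 4x = 0 gives x = 12 (since 4·12^3 − 28·12^2 = 2880).
min ATC = 2880/12 + 116 − 28·12 + 2·12^2 = £308. That is the break-even price.
For £18 ≤ P < £308 the firm produces at a loss; below £18 it shuts down.

Shutdown price = £18; break-even price = £308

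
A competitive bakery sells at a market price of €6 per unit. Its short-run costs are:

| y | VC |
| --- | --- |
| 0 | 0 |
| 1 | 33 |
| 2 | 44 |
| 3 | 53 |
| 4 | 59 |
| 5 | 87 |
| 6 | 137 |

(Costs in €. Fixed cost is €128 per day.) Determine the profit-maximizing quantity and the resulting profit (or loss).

Compute π = P·y − TC at each output: y=0: -128; y=1: -155; y=2: -160; y=3: -163; y=4: -163; y=5: -185; y=6: -229.
Profit is highest at y = 0. Equivalently, the lowest AVC in the table is 59/4 ≈ €14.75 at y = 4, and P = €6 falls below it — price never covers variable cost, so the firm shuts down and loses only its fixed cost.

y = 0 (shut down); profit = -€128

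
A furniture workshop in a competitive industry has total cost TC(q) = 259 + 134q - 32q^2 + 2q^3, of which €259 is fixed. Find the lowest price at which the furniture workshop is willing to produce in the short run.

€6 per unit

The firm shuts down when price falls below the minimum of average variable cost. AVC = VC/q = 134 - 32q + 2q^2.
At the minimum of AVC, MC = AVC. MC = 134 - 64q + 6q^2; setting MC = AVC gives 4q^2 - 32q = 0, so q = 8. min AVC = 6.
For P < €6 the firm produces nothing.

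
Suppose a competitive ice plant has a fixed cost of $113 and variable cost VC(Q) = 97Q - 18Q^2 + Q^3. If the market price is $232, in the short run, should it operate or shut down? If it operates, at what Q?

Produce at Q = 15

Strip out fixed cost: VC = 97Q - 18Q^2 + Q^3. Then AVC = 97 - 18Q + Q^2 and MC = 97 - 36Q + 3Q^2.
AVC hits its minimum where MC = AVC, at Q = 9, giving min AVC = 97 - 18·9 + 9^2 = $16.
Because $232 ≥ $16, revenue can cover variable cost; the firm operates.
Set P = MC: 232 = 97 - 36Q + 3Q^2 → -135 - 36Q + 3Q^2 = 0. The roots are Q = -3 and Q = 15; the profit-maximizing output is on the rising part of MC, so Q* = 15.
Check: AVC at Q = 15 is $52 ≤ P, so revenue covers variable cost.
Profit = P·Q − TC = 232·15 − 893 = $2587.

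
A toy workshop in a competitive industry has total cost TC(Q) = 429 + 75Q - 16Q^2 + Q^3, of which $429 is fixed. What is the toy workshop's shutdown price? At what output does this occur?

$11 per unit, at Q = 8

The shutdown price is the minimum of AVC. VC = 75Q - 16Q^2 + Q^3, so AVC = 75 - 16Q + Q^2.
At the minimum of AVC, MC = AVC. MC = 75 - 32Q + 3Q^2; setting MC = AVC gives 2Q^2 - 16Q = 0, so Q = 8. min AVC = 11.
So the shutdown price is $11.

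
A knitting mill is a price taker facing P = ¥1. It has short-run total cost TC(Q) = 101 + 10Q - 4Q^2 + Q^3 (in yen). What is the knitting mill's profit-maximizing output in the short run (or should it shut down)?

From TC, MC = TC'(Q) = 10 - 8Q + 3Q^2 and AVC = VC/Q = 10 - 4Q + Q^2.
AVC hits its minimum where MC = AVC, at Q = 2, giving min AVC = 10 - 4·2 + 2^2 = ¥6.
P = ¥1 lies below min AVC = ¥6; no output level covers variable cost.
The firm minimizes its loss by shutting down and losing only its fixed cost of ¥101.

Shut down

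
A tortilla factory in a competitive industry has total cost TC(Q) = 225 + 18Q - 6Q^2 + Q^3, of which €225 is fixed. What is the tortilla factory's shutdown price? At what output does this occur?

The firm shuts down when price falls below the minimum of average variable cost. AVC = VC/Q = 18 - 6Q + Q^2.
dAVC/dQ = -6 + 2Q = 0 gives Q = 3. min AVC = 18 - 6·3 + 3^2 = 9.
For P < €9 the firm produces nothing.

€9 per unit, at Q = 3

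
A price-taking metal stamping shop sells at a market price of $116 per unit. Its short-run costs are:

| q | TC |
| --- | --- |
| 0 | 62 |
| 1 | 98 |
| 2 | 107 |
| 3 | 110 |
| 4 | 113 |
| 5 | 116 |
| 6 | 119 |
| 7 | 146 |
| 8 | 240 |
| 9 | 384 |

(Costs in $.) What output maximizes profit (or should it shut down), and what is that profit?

Compute π = P·q − TC at each output: q=0: -62; q=1: 18; q=2: 125; q=3: 238; q=4: 351; q=5: 464; q=6: 577; q=7: 666; q=8: 688; q=9: 660.
Profit is maximized at q = 8. AVC there is 178/8 = $22.25 ≤ P, so producing beats shutting down (which would give -$62).

q = 8; profit = $688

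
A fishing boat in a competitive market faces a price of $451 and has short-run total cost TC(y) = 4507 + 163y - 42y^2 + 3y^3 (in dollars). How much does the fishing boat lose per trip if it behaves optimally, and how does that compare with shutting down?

Profit = -$187 at y = 12

AVC = 163 - 42y + 3y^2; min AVC = $16 at y = 7. Since P = $451 ≥ min AVC, the firm produces.
With MC = 163 - 84y + 9y^2, P = MC on the upward-sloping part at y* = 12.
TR = 451·12 = 5412. TC = 4507 + 1092 = 5599. Profit = 5412 − 5599 = -$187.
That loss of $187 beats the $4507 the firm would lose by shutting down; producing recovers $4320 of fixed cost.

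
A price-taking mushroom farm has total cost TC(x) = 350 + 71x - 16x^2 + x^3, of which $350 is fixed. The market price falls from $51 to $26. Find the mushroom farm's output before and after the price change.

Output falls from 10 to 9

AVC = 71 - 16x + x^2, minimized at x = 8 where min AVC = $7. MC = 71 - 32x + 3x^2.
With P = $51 above the shutdown price, P = MC gives x = 10.
At P = $26 ≥ min AVC, set P = MC: x = 9. The firm stays open but cuts output.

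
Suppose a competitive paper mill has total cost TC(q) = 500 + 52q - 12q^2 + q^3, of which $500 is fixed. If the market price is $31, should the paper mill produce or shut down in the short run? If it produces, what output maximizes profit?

From TC, MC = TC'(q) = 52 - 24q + 3q^2 and AVC = VC/q = 52 - 12q + q^2.
AVC hits its minimum where MC = AVC, at q = 6, giving min AVC = 52 - 12·6 + 6^2 = $16.
Because $31 ≥ $16, revenue can cover variable cost; the firm operates.
Solving P = MC: 21 - 24q + 3q^2 = 0 ⇒ q = 1 or 7. On the upward-sloping branch, q* = 7.
Check: AVC at q = 7 is $17 ≤ P, so revenue covers variable cost.
Profit = P·q − TC = 31·7 − 619 = -$402, a loss, but smaller than the $500 fixed cost the firm would lose by shutting down.

Produce at q = 7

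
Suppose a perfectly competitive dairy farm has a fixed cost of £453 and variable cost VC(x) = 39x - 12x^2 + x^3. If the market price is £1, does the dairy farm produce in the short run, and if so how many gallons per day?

Shut down

Strip out fixed cost: VC = 39x - 12x^2 + x^3. Then AVC = 39 - 12x + x^2 and MC = 39 - 24x + 3x^2.
AVC is minimized where dAVC/dx = -12 + 2x = 0, at x = 6; min AVC = 39 - 12·6 + 6^2 = £3.
With P < min AVC (£1 < £3), every unit sold adds to the loss.
The firm minimizes its loss by shutting down and losing only its fixed cost of £453.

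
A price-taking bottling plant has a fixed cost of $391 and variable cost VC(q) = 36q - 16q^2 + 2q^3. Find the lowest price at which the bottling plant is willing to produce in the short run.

$4 per unit

The firm shuts down when price falls below the minimum of average variable cost. AVC = VC/q = 36 - 16q + 2q^2.
dAVC/dq = -16 + 4q = 0 gives q = 4. min AVC = 36 - 16·4 + 2·4^2 = 4.
The firm shuts down for any P below $4.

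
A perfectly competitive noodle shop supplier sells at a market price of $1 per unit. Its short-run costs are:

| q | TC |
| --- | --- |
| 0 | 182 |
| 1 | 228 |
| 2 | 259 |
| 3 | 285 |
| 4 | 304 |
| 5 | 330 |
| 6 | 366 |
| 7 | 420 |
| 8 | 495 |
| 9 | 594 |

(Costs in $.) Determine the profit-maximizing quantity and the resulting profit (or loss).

q = 0 (shut down); profit = -$182

Tabulate TR − TC: q=0: -182; q=1: -227; q=2: -257; q=3: -282; q=4: -300; q=5: -325; q=6: -360; q=7: -413; q=8: -487; q=9: -585.
Profit is highest at q = 0. Equivalently, the lowest AVC in the table is 148/5 ≈ $29.60 at q = 5, and P = $1 falls below it — price never covers variable cost, so the firm shuts down and loses only its fixed cost.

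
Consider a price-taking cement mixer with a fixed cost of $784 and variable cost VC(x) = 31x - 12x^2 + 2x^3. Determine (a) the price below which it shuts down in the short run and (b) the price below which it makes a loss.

Shutdown price = $13; break-even price = $157

AVC = 31 - 12x + 2x^2; minimized at x = 3, giving min AVC = $13. That is the shutdown price.
ATC = 784/x + 31 - 12x + 2x^2. Setting dATC/dx = −784/x^2 − 12 + 4x = 0 gives x = 7 (since 4·7^3 − 12·7^2 = 784).
min ATC = 784/7 + 31 − 12·7 + 2·7^2 = $157. That is the break-even price.
For $13 ≤ P < $157 the firm produces at a loss; below $13 it shuts down.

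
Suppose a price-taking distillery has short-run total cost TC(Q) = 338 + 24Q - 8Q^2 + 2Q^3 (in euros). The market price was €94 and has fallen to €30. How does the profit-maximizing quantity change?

Output falls from 5 to 3

MC = 24 - 16Q + 6Q^2; the shutdown threshold is min AVC = €16 (at Q = 2).
At P = €94 ≥ min AVC, set P = MC on the rising branch: Q = 5.
At P = €30 ≥ min AVC, set P = MC: Q = 3. The firm stays open but cuts output.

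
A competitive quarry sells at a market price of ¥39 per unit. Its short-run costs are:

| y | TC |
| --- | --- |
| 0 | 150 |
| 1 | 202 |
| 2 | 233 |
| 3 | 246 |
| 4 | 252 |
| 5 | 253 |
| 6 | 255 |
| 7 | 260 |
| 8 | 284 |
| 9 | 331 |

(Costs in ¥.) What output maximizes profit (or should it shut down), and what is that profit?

Tabulate TR − TC: y=0: -150; y=1: -163; y=2: -155; y=3: -129; y=4: -96; y=5: -58; y=6: -21; y=7: 13; y=8: 28; y=9: 20.
Profit is maximized at y = 8. AVC there is 134/8 = ¥16.75 ≤ P, so producing beats shutting down (which would give -¥150).

y = 8; profit = ¥28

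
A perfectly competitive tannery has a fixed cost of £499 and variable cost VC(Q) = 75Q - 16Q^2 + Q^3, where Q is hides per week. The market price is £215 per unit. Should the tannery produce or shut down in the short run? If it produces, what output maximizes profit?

Produce at Q = 14

Strip out fixed cost: VC = 75Q - 16Q^2 + Q^3. Then AVC = 75 - 16Q + Q^2 and MC = 75 - 32Q + 3Q^2.
The AVC parabola has its vertex at Q = 16/2 = 8, where AVC = 75 - 16·8 + 8^2 = £11.
P = £215 exceeds min AVC = £11, so the firm stays open.
P = MC gives -140 - 32Q + 3Q^2 = 0, with roots -10/3 and 14. Take the larger (rising MC): Q* = 14.
Check: AVC at Q = 14 is £47 ≤ P, so revenue covers variable cost.
Profit = P·Q − TC = 215·14 − 1157 = £1853.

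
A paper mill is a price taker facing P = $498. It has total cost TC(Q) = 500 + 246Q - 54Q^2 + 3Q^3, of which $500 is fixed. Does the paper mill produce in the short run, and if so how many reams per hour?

Strip out fixed cost: VC = 246Q - 54Q^2 + 3Q^3. Then AVC = 246 - 54Q + 3Q^2 and MC = 246 - 108Q + 9Q^2.
AVC is minimized where dAVC/dQ = -54 + 6Q = 0, at Q = 9; min AVC = 246 - 54·9 + 3·9^2 = $3.
Since P = $498 ≥ min AVC = $3, price covers variable cost and the firm should produce.
Set P = MC: 498 = 246 - 108Q + 9Q^2 → -252 - 108Q + 9Q^2 = 0. The roots are Q = -2 and Q = 14; the profit-maximizing output is on the rising part of MC, so Q* = 14.
Check: AVC at Q = 14 is $78 ≤ P, so revenue covers variable cost.
Profit = P·Q − TC = 498·14 − 1592 = $5380.

Produce at Q = 14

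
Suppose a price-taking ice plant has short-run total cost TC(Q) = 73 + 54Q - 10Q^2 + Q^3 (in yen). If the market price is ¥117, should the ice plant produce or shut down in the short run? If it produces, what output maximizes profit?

Produce at Q = 9

From TC, MC = TC'(Q) = 54 - 20Q + 3Q^2 and AVC = VC/Q = 54 - 10Q + Q^2.
The AVC parabola has its vertex at Q = 10/2 = 5, where AVC = 54 - 10·5 + 5^2 = ¥29.
Since P = ¥117 ≥ min AVC = ¥29, price covers variable cost and the firm should produce.
Set P = MC: 117 = 54 - 20Q + 3Q^2 → -63 - 20Q + 3Q^2 = 0. The roots are Q = -7/3 and Q = 9; the profit-maximizing output is on the rising part of MC, so Q* = 9.
Check: AVC at Q = 9 is ¥45 ≤ P, so revenue covers variable cost.
Profit = P·Q − TC = 117·9 − 478 = ¥575.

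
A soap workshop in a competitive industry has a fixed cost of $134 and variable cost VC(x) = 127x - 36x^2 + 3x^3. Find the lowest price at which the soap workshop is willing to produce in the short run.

The firm shuts down when price falls below the minimum of average variable cost. AVC = VC/x = 127 - 36x + 3x^2.
At the minimum of AVC, MC = AVC. MC = 127 - 72x + 9x^2; setting MC = AVC gives 6x^2 - 36x = 0, so x = 6. min AVC = 19.
So the shutdown price is $19.

$19 per unit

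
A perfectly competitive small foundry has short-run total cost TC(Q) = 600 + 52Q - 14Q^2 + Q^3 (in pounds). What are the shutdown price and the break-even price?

Shutdown price = £3; break-even price = £72

Shutdown price = min AVC. AVC = 52 - 14Q + Q^2, with vertex at Q = 7 and minimum £3.
ATC = 600/Q + 52 - 14Q + Q^2. Setting dATC/dQ = −600/Q^2 − 14 + 2Q = 0 gives Q = 10 (since 2·10^3 − 14·10^2 = 600).
min ATC = 600/10 + 52 − 14·10 + 10^2 = £72. That is the break-even price.
Between these two prices the firm operates at a loss; above £72 it earns a profit.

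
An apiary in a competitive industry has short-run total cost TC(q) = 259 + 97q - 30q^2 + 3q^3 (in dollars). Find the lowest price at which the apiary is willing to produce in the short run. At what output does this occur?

Short-run supply begins at min AVC. From VC = 97q - 30q^2 + 3q^3, AVC = 97 - 30q + 3q^2.
dAVC/dq = -30 + 6q = 0 gives q = 5. min AVC = 97 - 30·5 + 3·5^2 = 22.
The firm shuts down for any P below $22.

$22 per unit, at q = 5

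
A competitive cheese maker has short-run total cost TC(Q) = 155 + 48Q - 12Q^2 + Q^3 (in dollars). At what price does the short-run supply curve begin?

The shutdown price is the minimum of AVC. VC = 48Q - 12Q^2 + Q^3, so AVC = 48 - 12Q + Q^2.
dAVC/dQ = -12 + 2Q = 0 gives Q = 6. min AVC = 48 - 12·6 + 6^2 = 12.
For P < $12 the firm produces nothing.

$12 per unit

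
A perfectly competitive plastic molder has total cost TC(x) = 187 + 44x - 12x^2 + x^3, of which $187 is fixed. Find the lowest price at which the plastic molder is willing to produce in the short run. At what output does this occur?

The shutdown price is the minimum of AVC. VC = 44x - 12x^2 + x^3, so AVC = 44 - 12x + x^2.
dAVC/dx = -12 + 2x = 0 gives x = 6. min AVC = 44 - 12·6 + 6^2 = 8.
The firm shuts down for any P below $8.

$8 per unit, at x = 6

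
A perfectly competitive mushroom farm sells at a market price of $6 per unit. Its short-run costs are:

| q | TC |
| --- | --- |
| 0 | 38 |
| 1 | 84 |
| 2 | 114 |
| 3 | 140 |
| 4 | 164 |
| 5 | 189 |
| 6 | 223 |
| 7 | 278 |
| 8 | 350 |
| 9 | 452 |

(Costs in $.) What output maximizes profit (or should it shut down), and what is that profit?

q = 0 (shut down); profit = -$38

Compute π = P·q − TC at each output: q=0: -38; q=1: -78; q=2: -102; q=3: -122; q=4: -140; q=5: -159; q=6: -187; q=7: -236; q=8: -302; q=9: -398.
Profit is highest at q = 0. Equivalently, the lowest AVC in the table is 151/5 ≈ $30.20 at q = 5, and P = $6 falls below it — price never covers variable cost, so the firm shuts down and loses only its fixed cost.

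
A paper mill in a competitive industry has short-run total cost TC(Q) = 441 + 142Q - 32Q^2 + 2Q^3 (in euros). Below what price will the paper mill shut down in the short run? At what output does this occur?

€14 per unit, at Q = 8

The shutdown price is the minimum of AVC. VC = 142Q - 32Q^2 + 2Q^3, so AVC = 142 - 32Q + 2Q^2.
At the minimum of AVC, MC = AVC. MC = 142 - 64Q + 6Q^2; setting MC = AVC gives 4Q^2 - 32Q = 0, so Q = 8. min AVC = 14.
The firm shuts down for any P below €14.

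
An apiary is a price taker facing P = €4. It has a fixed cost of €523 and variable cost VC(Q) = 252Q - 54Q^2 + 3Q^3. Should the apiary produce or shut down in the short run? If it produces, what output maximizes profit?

From TC, MC = TC'(Q) = 252 - 108Q + 9Q^2 and AVC = VC/Q = 252 - 54Q + 3Q^2.
The AVC parabola has its vertex at Q = 54/6 = 9, where AVC = 252 - 54·9 + 3·9^2 = €9.
Since P = €4 < min AVC = €9, price fails to cover variable cost at any output.
The firm minimizes its loss by shutting down and losing only its fixed cost of €523.

Shut down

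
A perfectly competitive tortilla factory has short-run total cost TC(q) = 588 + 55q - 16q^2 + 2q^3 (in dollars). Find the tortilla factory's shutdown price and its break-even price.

AVC = 55 - 16q + 2q^2; minimized at q = 4, giving min AVC = $23. That is the shutdown price.
ATC = 588/q + 55 - 16q + 2q^2. Setting dATC/dq = −588/q^2 − 16 + 4q = 0 gives q = 7 (since 4·7^3 − 16·7^2 = 588).
min ATC = 588/7 + 55 − 16·7 + 2·7^2 = $125. That is the break-even price.
For $23 ≤ P < $125 the firm produces at a loss; below $23 it shuts down.

Shutdown price = $23; break-even price = $125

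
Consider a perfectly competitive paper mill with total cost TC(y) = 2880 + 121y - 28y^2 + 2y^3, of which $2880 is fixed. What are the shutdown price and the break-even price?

Shutdown price = $23; break-even price = $313

Shutdown price = min AVC. AVC = 121 - 28y + 2y^2, with vertex at y = 7 and minimum $23.
ATC = 2880/y + 121 - 28y + 2y^2. Setting dATC/dy = −2880/y^2 − 28 + 4y = 0 gives y = 12 (since 4·12^3 − 28·12^2 = 2880).
min ATC = 2880/12 + 121 − 28·12 + 2·12^2 = $313. That is the break-even price.
Between these two prices the firm operates at a loss; above $313 it earns a profit.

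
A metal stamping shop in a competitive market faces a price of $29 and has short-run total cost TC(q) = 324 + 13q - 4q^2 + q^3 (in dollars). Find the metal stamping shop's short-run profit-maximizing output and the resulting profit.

Profit = -$260 at q = 4

AVC = 13 - 4q + q^2 has its minimum $9 at q = 2; price $29 clears that bar, so the firm operates.
With MC = 13 - 8q + 3q^2, P = MC on the upward-sloping part at q* = 4.
TR = 29·4 = 116. TC = 324 + 52 = 376. Profit = 116 − 376 = -$260.
Shutting down would mean losing the fixed cost of $324, so operating at a loss of $260 is better by $64.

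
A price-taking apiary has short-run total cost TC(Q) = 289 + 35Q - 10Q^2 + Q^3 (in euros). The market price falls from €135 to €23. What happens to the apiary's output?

Output falls from 10 to 6

MC = 35 - 20Q + 3Q^2; the shutdown threshold is min AVC = €10 (at Q = 5).
At P = €135 ≥ min AVC, set P = MC on the rising branch: Q = 10.
At P = €23 ≥ min AVC, set P = MC: Q = 6. The firm stays open but cuts output.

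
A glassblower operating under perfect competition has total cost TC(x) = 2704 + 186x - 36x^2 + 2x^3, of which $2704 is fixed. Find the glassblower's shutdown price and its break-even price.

AVC = 186 - 36x + 2x^2; minimized at x = 9, giving min AVC = $24. That is the shutdown price.
ATC = 2704/x + 186 - 36x + 2x^2. Setting dATC/dx = −2704/x^2 − 36 + 4x = 0 gives x = 13 (since 4·13^3 − 36·13^2 = 2704).
min ATC = 2704/13 + 186 − 36·13 + 2·13^2 = $264. That is the break-even price.
Between these two prices the firm operates at a loss; above $264 it earns a profit.

Shutdown price = $24; break-even price = $264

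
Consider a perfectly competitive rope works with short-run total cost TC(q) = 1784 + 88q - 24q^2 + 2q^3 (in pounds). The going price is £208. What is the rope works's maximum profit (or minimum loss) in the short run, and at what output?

AVC = 88 - 24q + 2q^2 has its minimum £16 at q = 6; price £208 clears that bar, so the firm operates.
MC = 88 - 48q + 6q^2. Setting P = MC and taking the root on the rising branch gives q* = 10.
TR = 208·10 = 2080. TC = 1784 + 480 = 2264. Profit = 2080 − 2264 = -£184.
That loss of £184 beats the £1784 the firm would lose by shutting down; producing recovers £1600 of fixed cost.

Profit = -£184 at q = 10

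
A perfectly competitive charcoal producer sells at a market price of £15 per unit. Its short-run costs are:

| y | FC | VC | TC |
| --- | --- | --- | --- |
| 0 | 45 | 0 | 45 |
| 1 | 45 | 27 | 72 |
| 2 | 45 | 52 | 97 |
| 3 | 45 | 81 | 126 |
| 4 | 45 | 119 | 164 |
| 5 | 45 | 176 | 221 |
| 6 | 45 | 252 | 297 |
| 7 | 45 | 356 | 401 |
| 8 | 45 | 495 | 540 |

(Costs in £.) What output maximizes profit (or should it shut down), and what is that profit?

Profit at each row (π = 15y − TC): y=0: -45; y=1: -57; y=2: -67; y=3: -81; y=4: -104; y=5: -146; y=6: -207; y=7: -296; y=8: -420.
Profit is highest at y = 0. Equivalently, the lowest AVC in the table is 52/2 ≈ £26 at y = 2, and P = £15 falls below it — price never covers variable cost, so the firm shuts down and loses only its fixed cost.

y = 0 (shut down); profit = -£45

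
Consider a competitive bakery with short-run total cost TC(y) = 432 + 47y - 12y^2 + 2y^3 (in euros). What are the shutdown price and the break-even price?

Shutdown price = €29; break-even price = €119

AVC = 47 - 12y + 2y^2; minimized at y = 3, giving min AVC = €29. That is the shutdown price.
ATC = 432/y + 47 - 12y + 2y^2. Setting dATC/dy = −432/y^2 − 12 + 4y = 0 gives y = 6 (since 4·6^3 − 12·6^2 = 432).
min ATC = 432/6 + 47 − 12·6 + 2·6^2 = €119. That is the break-even price.
For €29 ≤ P < €119 the firm produces at a loss; below €29 it shuts down.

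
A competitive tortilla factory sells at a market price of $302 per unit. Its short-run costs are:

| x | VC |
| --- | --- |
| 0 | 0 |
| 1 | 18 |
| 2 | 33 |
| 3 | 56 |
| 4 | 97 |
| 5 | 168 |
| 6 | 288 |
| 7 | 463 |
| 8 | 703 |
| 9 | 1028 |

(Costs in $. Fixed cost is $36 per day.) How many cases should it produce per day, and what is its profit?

Compute π = P·x − TC at each output: x=0: -36; x=1: 248; x=2: 535; x=3: 814; x=4: 1075; x=5: 1306; x=6: 1488; x=7: 1615; x=8: 1677; x=9: 1654.
Profit is maximized at x = 8. AVC there is 703/8 = $87.88 ≤ P, so producing beats shutting down (which would give -$36).

x = 8; profit = $1677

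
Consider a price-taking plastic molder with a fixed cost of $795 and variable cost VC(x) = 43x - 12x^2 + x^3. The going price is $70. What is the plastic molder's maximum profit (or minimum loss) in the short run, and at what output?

AVC = 43 - 12x + x^2 has its minimum $7 at x = 6; price $70 clears that bar, so the firm operates.
With MC = 43 - 24x + 3x^2, P = MC on the upward-sloping part at x* = 9.
TR = 70·9 = 630. TC = 795 + 144 = 939. Profit = 630 − 939 = -$309.
By producing, the firm covers all variable cost plus $486 of fixed cost; shutting down would lose the full $795.

Profit = -$309 at x = 9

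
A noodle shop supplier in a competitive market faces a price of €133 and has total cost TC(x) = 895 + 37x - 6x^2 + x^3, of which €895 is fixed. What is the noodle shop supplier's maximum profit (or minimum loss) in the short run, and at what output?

Profit = -€255 at x = 8

AVC = 37 - 6x + x^2 has its minimum €28 at x = 3; price €133 clears that bar, so the firm operates.
MC = 37 - 12x + 3x^2. Setting P = MC and taking the root on the rising branch gives x* = 8.
TR = 133·8 = 1064. TC = 895 + 424 = 1319. Profit = 1064 − 1319 = -€255.
That loss of €255 beats the €895 the firm would lose by shutting down; producing recovers €640 of fixed cost.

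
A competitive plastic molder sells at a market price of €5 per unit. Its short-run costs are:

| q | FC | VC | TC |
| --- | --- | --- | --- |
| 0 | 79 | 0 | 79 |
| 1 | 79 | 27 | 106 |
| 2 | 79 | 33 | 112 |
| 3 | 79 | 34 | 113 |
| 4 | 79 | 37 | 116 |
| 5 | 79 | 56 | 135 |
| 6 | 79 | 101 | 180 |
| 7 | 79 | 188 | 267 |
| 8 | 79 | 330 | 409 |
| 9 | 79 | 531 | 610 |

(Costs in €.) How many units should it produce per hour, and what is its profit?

Tabulate TR − TC: q=0: -79; q=1: -101; q=2: -102; q=3: -98; q=4: -96; q=5: -110; q=6: -150; q=7: -232; q=8: -369; q=9: -565.
Profit is highest at q = 0. Equivalently, the lowest AVC in the table is 37/4 ≈ €9.25 at q = 4, and P = €5 falls below it — price never covers variable cost, so the firm shuts down and loses only its fixed cost.

q = 0 (shut down); profit = -€79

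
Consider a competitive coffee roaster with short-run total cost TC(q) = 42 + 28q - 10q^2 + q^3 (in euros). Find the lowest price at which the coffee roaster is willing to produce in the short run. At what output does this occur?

€3 per unit, at q = 5

Short-run supply begins at min AVC. From VC = 28q - 10q^2 + q^3, AVC = 28 - 10q + q^2.
At the minimum of AVC, MC = AVC. MC = 28 - 20q + 3q^2; setting MC = AVC gives 2q^2 - 10q = 0, so q = 5. min AVC = 3.
So the shutdown price is €3.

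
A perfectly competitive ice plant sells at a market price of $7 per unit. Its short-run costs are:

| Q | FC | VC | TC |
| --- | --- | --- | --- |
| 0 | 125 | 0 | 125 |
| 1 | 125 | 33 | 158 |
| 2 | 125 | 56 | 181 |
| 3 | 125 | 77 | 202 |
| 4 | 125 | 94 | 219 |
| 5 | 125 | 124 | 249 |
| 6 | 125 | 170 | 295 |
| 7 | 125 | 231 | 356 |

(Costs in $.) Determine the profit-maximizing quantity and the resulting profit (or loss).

Tabulate TR − TC: Q=0: -125; Q=1: -151; Q=2: -167; Q=3: -181; Q=4: -191; Q=5: -214; Q=6: -253; Q=7: -307.
Profit is highest at Q = 0. Equivalently, the lowest AVC in the table is 94/4 ≈ $23.50 at Q = 4, and P = $7 falls below it — price never covers variable cost, so the firm shuts down and loses only its fixed cost.

Q = 0 (shut down); profit = -$125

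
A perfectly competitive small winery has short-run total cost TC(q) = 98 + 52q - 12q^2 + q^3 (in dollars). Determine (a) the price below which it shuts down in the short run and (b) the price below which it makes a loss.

Shutdown price = $16; break-even price = $31

AVC = 52 - 12q + q^2; minimized at q = 6, giving min AVC = $16. That is the shutdown price.
ATC = 98/q + 52 - 12q + q^2. Setting dATC/dq = −98/q^2 − 12 + 2q = 0 gives q = 7 (since 2·7^3 − 12·7^2 = 98).
min ATC = 98/7 + 52 − 12·7 + 7^2 = $31. That is the break-even price.
For $16 ≤ P < $31 the firm produces at a loss; below $16 it shuts down.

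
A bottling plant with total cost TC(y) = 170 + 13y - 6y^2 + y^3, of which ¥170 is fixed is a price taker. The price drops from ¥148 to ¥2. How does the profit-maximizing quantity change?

MC = 13 - 12y + 3y^2; the shutdown threshold is min AVC = ¥4 (at y = 3).
At P = ¥148 ≥ min AVC, set P = MC on the rising branch: y = 9.
At P = ¥2 < min AVC = ¥4, price no longer covers variable cost at any output, so the firm shuts down: y = 0.

Output falls from 9 to 0 (the firm shuts down)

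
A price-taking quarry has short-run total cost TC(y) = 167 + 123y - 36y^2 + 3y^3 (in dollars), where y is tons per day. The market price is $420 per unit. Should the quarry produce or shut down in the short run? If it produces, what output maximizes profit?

From TC, MC = TC'(y) = 123 - 72y + 9y^2 and AVC = VC/y = 123 - 36y + 3y^2.
The AVC parabola has its vertex at y = 36/6 = 6, where AVC = 123 - 36·6 + 3·6^2 = $15.
P = $420 exceeds min AVC = $15, so the firm stays open.
Set P = MC: 420 = 123 - 72y + 9y^2 → -297 - 72y + 9y^2 = 0. The roots are y = -3 and y = 11; the profit-maximizing output is on the rising part of MC, so y* = 11.
Check: AVC at y = 11 is $90 ≤ P, so revenue covers variable cost.
Profit = P·y − TC = 420·11 − 1157 = $3463.

Produce at y = 11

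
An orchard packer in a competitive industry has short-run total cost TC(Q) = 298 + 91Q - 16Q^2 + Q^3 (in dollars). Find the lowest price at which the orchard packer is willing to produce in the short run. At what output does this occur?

$27 per unit, at Q = 8

The shutdown price is the minimum of AVC. VC = 91Q - 16Q^2 + Q^3, so AVC = 91 - 16Q + Q^2.
At the minimum of AVC, MC = AVC. MC = 91 - 32Q + 3Q^2; setting MC = AVC gives 2Q^2 - 16Q = 0, so Q = 8. min AVC = 27.
So the shutdown price is $27.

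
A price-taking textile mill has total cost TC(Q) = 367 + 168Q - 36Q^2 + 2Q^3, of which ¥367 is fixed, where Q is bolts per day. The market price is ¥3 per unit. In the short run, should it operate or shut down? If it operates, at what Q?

Strip out fixed cost: VC = 168Q - 36Q^2 + 2Q^3. Then AVC = 168 - 36Q + 2Q^2 and MC = 168 - 72Q + 6Q^2.
The AVC parabola has its vertex at Q = 36/4 = 9, where AVC = 168 - 36·9 + 2·9^2 = ¥6.
With P < min AVC (¥3 < ¥6), every unit sold adds to the loss.
The firm minimizes its loss by shutting down and losing only its fixed cost of ¥367.

Shut down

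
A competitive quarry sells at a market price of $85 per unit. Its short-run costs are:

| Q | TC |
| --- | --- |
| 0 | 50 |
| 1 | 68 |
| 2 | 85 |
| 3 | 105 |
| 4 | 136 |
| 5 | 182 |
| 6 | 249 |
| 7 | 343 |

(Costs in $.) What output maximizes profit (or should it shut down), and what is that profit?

Compute π = P·Q − TC at each output: Q=0: -50; Q=1: 17; Q=2: 85; Q=3: 150; Q=4: 204; Q=5: 243; Q=6: 261; Q=7: 252.
Profit is maximized at Q = 6. AVC there is 199/6 = $33.17 ≤ P, so producing beats shutting down (which would give -$50).

Q = 6; profit = $261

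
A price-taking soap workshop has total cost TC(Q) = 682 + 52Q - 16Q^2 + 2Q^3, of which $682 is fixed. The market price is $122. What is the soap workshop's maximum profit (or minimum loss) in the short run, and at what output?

AVC = 52 - 16Q + 2Q^2; min AVC = $20 at Q = 4. Since P = $122 ≥ min AVC, the firm produces.
With MC = 52 - 32Q + 6Q^2, P = MC on the upward-sloping part at Q* = 7.
TR = 122·7 = 854. TC = 682 + 266 = 948. Profit = 854 − 948 = -$94.
That loss of $94 beats the $682 the firm would lose by shutting down; producing recovers $588 of fixed cost.

Profit = -$94 at Q = 7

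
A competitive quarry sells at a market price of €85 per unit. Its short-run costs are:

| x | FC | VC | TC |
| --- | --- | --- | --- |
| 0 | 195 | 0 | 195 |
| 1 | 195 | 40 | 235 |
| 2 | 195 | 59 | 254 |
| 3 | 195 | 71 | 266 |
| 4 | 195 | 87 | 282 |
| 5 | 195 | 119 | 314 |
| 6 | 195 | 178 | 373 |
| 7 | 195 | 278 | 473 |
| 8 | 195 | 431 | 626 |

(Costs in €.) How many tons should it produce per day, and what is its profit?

x = 6; profit = €137

Profit at each row (π = 85x − TC): x=0: -195; x=1: -150; x=2: -84; x=3: -11; x=4: 58; x=5: 111; x=6: 137; x=7: 122; x=8: 54.
Profit is maximized at x = 6. AVC there is 178/6 = €29.67 ≤ P, so producing beats shutting down (which would give -€195).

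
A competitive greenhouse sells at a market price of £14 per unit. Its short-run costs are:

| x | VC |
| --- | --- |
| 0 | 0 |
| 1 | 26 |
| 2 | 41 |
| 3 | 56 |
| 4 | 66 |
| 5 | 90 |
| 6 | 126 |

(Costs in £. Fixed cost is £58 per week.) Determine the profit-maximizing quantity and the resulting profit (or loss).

x = 0 (shut down); profit = -£58

Tabulate TR − TC: x=0: -58; x=1: -70; x=2: -71; x=3: -72; x=4: -68; x=5: -78; x=6: -100.
Profit is highest at x = 0. Equivalently, the lowest AVC in the table is 66/4 ≈ £16.50 at x = 4, and P = £14 falls below it — price never covers variable cost, so the firm shuts down and loses only its fixed cost.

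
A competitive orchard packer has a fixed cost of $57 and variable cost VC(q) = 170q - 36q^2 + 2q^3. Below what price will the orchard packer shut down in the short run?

The shutdown price is the minimum of AVC. VC = 170q - 36q^2 + 2q^3, so AVC = 170 - 36q + 2q^2.
dAVC/dq = -36 + 4q = 0 gives q = 9. min AVC = 170 - 36·9 + 2·9^2 = 8.
So the shutdown price is $8.

$8 per unit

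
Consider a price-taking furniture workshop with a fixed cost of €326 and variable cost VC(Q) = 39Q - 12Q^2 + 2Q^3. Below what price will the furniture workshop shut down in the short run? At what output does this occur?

Short-run supply begins at min AVC. From VC = 39Q - 12Q^2 + 2Q^3, AVC = 39 - 12Q + 2Q^2.
dAVC/dQ = -12 + 4Q = 0 gives Q = 3. min AVC = 39 - 12·3 + 2·3^2 = 21.
For P < €21 the firm produces nothing.

€21 per unit, at Q = 3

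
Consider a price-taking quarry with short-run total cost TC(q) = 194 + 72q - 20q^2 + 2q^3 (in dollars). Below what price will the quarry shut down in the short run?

The shutdown price is the minimum of AVC. VC = 72q - 20q^2 + 2q^3, so AVC = 72 - 20q + 2q^2.
dAVC/dq = -20 + 4q = 0 gives q = 5. min AVC = 72 - 20·5 + 2·5^2 = 22.
The firm shuts down for any P below $22.

$22 per unit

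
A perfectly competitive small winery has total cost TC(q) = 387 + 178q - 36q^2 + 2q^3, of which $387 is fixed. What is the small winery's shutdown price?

The shutdown price is the minimum of AVC. VC = 178q - 36q^2 + 2q^3, so AVC = 178 - 36q + 2q^2.
dAVC/dq = -36 + 4q = 0 gives q = 9. min AVC = 178 - 36·9 + 2·9^2 = 16.
The firm shuts down for any P below $16.

$16 per unit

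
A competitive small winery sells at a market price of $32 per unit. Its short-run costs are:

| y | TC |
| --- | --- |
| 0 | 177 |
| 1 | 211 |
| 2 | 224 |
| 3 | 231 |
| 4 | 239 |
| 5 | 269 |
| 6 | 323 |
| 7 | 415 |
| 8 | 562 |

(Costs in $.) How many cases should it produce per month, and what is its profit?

y = 5; profit = -$109

Profit at each row (π = 32y − TC): y=0: -177; y=1: -179; y=2: -160; y=3: -135; y=4: -111; y=5: -109; y=6: -131; y=7: -191; y=8: -306.
Profit is maximized at y = 5. AVC there is 92/5 = $18.40 ≤ P, so producing beats shutting down (which would give -$177).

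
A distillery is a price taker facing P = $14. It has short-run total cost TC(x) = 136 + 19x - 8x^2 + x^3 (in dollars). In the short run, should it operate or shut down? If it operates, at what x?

From TC, MC = TC'(x) = 19 - 16x + 3x^2 and AVC = VC/x = 19 - 8x + x^2.
AVC hits its minimum where MC = AVC, at x = 4, giving min AVC = 19 - 8·4 + 4^2 = $3.
P = $14 exceeds min AVC = $3, so the firm stays open.
P = MC gives 5 - 16x + 3x^2 = 0, with roots 1/3 and 5. Take the larger (rising MC): x* = 5.
Check: AVC at x = 5 is $4 ≤ P, so revenue covers variable cost.
Profit = P·x − TC = 14·5 − 156 = -$86, a loss, but smaller than the $136 fixed cost the firm would lose by shutting down.

Produce at x = 5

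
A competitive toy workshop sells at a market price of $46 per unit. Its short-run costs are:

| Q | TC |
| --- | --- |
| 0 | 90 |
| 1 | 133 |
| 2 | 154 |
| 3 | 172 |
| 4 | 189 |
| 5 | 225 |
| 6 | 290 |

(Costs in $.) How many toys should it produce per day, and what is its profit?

Q = 5; profit = $5

Tabulate TR − TC: Q=0: -90; Q=1: -87; Q=2: -62; Q=3: -34; Q=4: -5; Q=5: 5; Q=6: -14.
Profit is maximized at Q = 5. AVC there is 135/5 = $27 ≤ P, so producing beats shutting down (which would give -$90).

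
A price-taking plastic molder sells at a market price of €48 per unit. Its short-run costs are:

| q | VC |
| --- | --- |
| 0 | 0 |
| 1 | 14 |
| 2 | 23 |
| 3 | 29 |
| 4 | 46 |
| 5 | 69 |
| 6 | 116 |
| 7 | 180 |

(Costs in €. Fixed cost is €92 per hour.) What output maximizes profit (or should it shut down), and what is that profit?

q = 6; profit = €80

Profit at each row (π = 48q − TC): q=0: -92; q=1: -58; q=2: -19; q=3: 23; q=4: 54; q=5: 79; q=6: 80; q=7: 64.
Profit is maximized at q = 6. AVC there is 116/6 = €19.33 ≤ P, so producing beats shutting down (which would give -€92).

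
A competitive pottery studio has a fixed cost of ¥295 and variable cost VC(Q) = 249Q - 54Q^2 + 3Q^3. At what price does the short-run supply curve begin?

¥6 per unit

The firm shuts down when price falls below the minimum of average variable cost. AVC = VC/Q = 249 - 54Q + 3Q^2.
At the minimum of AVC, MC = AVC. MC = 249 - 108Q + 9Q^2; setting MC = AVC gives 6Q^2 - 54Q = 0, so Q = 9. min AVC = 6.
The firm shuts down for any P below ¥6.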